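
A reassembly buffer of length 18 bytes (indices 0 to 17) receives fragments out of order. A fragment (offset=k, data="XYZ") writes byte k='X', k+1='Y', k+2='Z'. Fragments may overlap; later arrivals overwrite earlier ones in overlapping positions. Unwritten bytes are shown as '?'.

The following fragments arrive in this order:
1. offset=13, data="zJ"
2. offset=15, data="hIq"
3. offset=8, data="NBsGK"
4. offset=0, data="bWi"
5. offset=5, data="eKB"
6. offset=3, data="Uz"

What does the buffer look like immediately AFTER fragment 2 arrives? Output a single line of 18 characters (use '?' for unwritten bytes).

Fragment 1: offset=13 data="zJ" -> buffer=?????????????zJ???
Fragment 2: offset=15 data="hIq" -> buffer=?????????????zJhIq

Answer: ?????????????zJhIq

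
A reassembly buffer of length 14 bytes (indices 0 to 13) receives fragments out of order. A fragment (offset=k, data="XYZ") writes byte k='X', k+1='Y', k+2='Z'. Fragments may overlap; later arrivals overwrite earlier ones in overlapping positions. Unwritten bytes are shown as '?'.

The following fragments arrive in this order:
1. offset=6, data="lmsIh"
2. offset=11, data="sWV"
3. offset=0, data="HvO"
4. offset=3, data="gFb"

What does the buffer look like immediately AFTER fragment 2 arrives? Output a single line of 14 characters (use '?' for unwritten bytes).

Fragment 1: offset=6 data="lmsIh" -> buffer=??????lmsIh???
Fragment 2: offset=11 data="sWV" -> buffer=??????lmsIhsWV

Answer: ??????lmsIhsWV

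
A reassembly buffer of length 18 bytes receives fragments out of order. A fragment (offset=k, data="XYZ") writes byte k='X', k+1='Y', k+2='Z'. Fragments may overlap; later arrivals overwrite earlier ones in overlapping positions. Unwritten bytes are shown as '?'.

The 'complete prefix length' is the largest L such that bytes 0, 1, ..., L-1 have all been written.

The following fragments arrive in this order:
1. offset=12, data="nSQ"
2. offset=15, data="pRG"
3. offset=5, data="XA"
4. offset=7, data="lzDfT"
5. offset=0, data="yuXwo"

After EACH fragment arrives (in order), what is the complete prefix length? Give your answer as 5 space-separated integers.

Answer: 0 0 0 0 18

Derivation:
Fragment 1: offset=12 data="nSQ" -> buffer=????????????nSQ??? -> prefix_len=0
Fragment 2: offset=15 data="pRG" -> buffer=????????????nSQpRG -> prefix_len=0
Fragment 3: offset=5 data="XA" -> buffer=?????XA?????nSQpRG -> prefix_len=0
Fragment 4: offset=7 data="lzDfT" -> buffer=?????XAlzDfTnSQpRG -> prefix_len=0
Fragment 5: offset=0 data="yuXwo" -> buffer=yuXwoXAlzDfTnSQpRG -> prefix_len=18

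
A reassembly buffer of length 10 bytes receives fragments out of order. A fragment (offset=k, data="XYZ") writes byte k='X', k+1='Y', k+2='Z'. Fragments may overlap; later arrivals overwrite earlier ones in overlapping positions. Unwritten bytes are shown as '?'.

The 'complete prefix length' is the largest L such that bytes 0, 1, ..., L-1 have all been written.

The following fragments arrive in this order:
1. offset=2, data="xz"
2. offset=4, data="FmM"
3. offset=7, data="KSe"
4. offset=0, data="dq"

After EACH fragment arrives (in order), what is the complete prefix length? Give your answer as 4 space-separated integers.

Fragment 1: offset=2 data="xz" -> buffer=??xz?????? -> prefix_len=0
Fragment 2: offset=4 data="FmM" -> buffer=??xzFmM??? -> prefix_len=0
Fragment 3: offset=7 data="KSe" -> buffer=??xzFmMKSe -> prefix_len=0
Fragment 4: offset=0 data="dq" -> buffer=dqxzFmMKSe -> prefix_len=10

Answer: 0 0 0 10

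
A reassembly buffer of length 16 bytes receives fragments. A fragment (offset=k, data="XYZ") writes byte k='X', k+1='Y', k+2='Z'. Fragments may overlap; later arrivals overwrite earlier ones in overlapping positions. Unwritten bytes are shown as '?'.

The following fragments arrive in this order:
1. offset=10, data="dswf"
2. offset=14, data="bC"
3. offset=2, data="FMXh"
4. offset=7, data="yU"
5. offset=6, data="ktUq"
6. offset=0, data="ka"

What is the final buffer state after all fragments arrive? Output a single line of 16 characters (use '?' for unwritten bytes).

Answer: kaFMXhktUqdswfbC

Derivation:
Fragment 1: offset=10 data="dswf" -> buffer=??????????dswf??
Fragment 2: offset=14 data="bC" -> buffer=??????????dswfbC
Fragment 3: offset=2 data="FMXh" -> buffer=??FMXh????dswfbC
Fragment 4: offset=7 data="yU" -> buffer=??FMXh?yU?dswfbC
Fragment 5: offset=6 data="ktUq" -> buffer=??FMXhktUqdswfbC
Fragment 6: offset=0 data="ka" -> buffer=kaFMXhktUqdswfbC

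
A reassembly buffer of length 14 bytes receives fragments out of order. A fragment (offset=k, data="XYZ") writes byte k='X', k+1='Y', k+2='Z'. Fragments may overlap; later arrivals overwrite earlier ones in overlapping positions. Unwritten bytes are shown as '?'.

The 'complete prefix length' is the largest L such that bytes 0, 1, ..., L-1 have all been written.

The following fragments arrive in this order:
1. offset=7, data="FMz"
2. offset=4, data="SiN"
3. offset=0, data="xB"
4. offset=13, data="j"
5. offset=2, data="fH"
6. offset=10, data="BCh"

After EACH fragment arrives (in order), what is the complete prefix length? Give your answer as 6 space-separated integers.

Fragment 1: offset=7 data="FMz" -> buffer=???????FMz???? -> prefix_len=0
Fragment 2: offset=4 data="SiN" -> buffer=????SiNFMz???? -> prefix_len=0
Fragment 3: offset=0 data="xB" -> buffer=xB??SiNFMz???? -> prefix_len=2
Fragment 4: offset=13 data="j" -> buffer=xB??SiNFMz???j -> prefix_len=2
Fragment 5: offset=2 data="fH" -> buffer=xBfHSiNFMz???j -> prefix_len=10
Fragment 6: offset=10 data="BCh" -> buffer=xBfHSiNFMzBChj -> prefix_len=14

Answer: 0 0 2 2 10 14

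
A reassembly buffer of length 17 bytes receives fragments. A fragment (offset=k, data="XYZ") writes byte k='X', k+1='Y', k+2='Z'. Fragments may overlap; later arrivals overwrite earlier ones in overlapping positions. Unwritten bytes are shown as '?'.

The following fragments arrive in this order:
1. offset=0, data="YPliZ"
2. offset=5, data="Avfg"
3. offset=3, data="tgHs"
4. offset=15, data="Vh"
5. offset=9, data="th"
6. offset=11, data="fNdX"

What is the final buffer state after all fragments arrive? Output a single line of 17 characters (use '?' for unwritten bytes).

Fragment 1: offset=0 data="YPliZ" -> buffer=YPliZ????????????
Fragment 2: offset=5 data="Avfg" -> buffer=YPliZAvfg????????
Fragment 3: offset=3 data="tgHs" -> buffer=YPltgHsfg????????
Fragment 4: offset=15 data="Vh" -> buffer=YPltgHsfg??????Vh
Fragment 5: offset=9 data="th" -> buffer=YPltgHsfgth????Vh
Fragment 6: offset=11 data="fNdX" -> buffer=YPltgHsfgthfNdXVh

Answer: YPltgHsfgthfNdXVh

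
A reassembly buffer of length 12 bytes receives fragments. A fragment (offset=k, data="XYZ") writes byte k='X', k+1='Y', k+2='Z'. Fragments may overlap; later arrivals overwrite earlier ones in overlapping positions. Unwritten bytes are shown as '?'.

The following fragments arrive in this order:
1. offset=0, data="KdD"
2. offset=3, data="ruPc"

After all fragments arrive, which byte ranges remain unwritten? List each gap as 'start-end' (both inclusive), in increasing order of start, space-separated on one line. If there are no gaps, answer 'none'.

Answer: 7-11

Derivation:
Fragment 1: offset=0 len=3
Fragment 2: offset=3 len=4
Gaps: 7-11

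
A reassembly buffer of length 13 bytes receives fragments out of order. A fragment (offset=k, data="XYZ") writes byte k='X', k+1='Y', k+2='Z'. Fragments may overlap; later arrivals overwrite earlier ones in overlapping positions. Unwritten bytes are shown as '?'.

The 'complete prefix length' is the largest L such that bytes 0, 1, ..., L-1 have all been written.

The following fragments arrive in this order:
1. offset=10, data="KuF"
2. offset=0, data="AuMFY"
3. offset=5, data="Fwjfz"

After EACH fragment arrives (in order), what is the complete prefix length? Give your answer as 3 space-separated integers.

Fragment 1: offset=10 data="KuF" -> buffer=??????????KuF -> prefix_len=0
Fragment 2: offset=0 data="AuMFY" -> buffer=AuMFY?????KuF -> prefix_len=5
Fragment 3: offset=5 data="Fwjfz" -> buffer=AuMFYFwjfzKuF -> prefix_len=13

Answer: 0 5 13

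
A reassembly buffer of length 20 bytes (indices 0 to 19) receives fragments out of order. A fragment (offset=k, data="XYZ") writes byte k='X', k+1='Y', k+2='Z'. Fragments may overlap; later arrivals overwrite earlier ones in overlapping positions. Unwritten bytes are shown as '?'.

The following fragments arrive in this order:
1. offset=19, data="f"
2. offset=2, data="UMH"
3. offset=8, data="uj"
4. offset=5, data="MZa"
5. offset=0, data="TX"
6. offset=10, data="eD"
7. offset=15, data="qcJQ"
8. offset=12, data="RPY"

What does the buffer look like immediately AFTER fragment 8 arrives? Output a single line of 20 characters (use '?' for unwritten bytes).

Fragment 1: offset=19 data="f" -> buffer=???????????????????f
Fragment 2: offset=2 data="UMH" -> buffer=??UMH??????????????f
Fragment 3: offset=8 data="uj" -> buffer=??UMH???uj?????????f
Fragment 4: offset=5 data="MZa" -> buffer=??UMHMZauj?????????f
Fragment 5: offset=0 data="TX" -> buffer=TXUMHMZauj?????????f
Fragment 6: offset=10 data="eD" -> buffer=TXUMHMZaujeD???????f
Fragment 7: offset=15 data="qcJQ" -> buffer=TXUMHMZaujeD???qcJQf
Fragment 8: offset=12 data="RPY" -> buffer=TXUMHMZaujeDRPYqcJQf

Answer: TXUMHMZaujeDRPYqcJQf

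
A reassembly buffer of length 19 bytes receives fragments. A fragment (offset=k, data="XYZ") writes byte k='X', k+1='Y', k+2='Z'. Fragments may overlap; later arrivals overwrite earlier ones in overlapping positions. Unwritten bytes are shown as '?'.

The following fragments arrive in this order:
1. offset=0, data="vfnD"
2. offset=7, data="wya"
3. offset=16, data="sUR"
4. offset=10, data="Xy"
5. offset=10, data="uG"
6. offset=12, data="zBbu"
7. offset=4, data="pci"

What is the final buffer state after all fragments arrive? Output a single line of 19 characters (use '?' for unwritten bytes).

Answer: vfnDpciwyauGzBbusUR

Derivation:
Fragment 1: offset=0 data="vfnD" -> buffer=vfnD???????????????
Fragment 2: offset=7 data="wya" -> buffer=vfnD???wya?????????
Fragment 3: offset=16 data="sUR" -> buffer=vfnD???wya??????sUR
Fragment 4: offset=10 data="Xy" -> buffer=vfnD???wyaXy????sUR
Fragment 5: offset=10 data="uG" -> buffer=vfnD???wyauG????sUR
Fragment 6: offset=12 data="zBbu" -> buffer=vfnD???wyauGzBbusUR
Fragment 7: offset=4 data="pci" -> buffer=vfnDpciwyauGzBbusUR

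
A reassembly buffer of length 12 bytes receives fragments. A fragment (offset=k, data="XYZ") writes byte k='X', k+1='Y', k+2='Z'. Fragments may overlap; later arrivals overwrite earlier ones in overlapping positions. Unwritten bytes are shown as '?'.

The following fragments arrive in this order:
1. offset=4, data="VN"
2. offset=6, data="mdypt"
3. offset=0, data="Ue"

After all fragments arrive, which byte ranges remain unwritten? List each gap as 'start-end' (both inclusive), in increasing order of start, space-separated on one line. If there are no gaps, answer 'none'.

Answer: 2-3 11-11

Derivation:
Fragment 1: offset=4 len=2
Fragment 2: offset=6 len=5
Fragment 3: offset=0 len=2
Gaps: 2-3 11-11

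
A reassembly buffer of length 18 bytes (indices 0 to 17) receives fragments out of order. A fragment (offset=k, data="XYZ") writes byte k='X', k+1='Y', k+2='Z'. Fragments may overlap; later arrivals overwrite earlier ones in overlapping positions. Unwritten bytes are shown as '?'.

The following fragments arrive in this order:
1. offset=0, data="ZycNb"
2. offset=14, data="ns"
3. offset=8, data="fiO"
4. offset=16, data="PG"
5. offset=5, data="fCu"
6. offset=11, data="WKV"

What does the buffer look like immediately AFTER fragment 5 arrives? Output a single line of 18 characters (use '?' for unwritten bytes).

Answer: ZycNbfCufiO???nsPG

Derivation:
Fragment 1: offset=0 data="ZycNb" -> buffer=ZycNb?????????????
Fragment 2: offset=14 data="ns" -> buffer=ZycNb?????????ns??
Fragment 3: offset=8 data="fiO" -> buffer=ZycNb???fiO???ns??
Fragment 4: offset=16 data="PG" -> buffer=ZycNb???fiO???nsPG
Fragment 5: offset=5 data="fCu" -> buffer=ZycNbfCufiO???nsPG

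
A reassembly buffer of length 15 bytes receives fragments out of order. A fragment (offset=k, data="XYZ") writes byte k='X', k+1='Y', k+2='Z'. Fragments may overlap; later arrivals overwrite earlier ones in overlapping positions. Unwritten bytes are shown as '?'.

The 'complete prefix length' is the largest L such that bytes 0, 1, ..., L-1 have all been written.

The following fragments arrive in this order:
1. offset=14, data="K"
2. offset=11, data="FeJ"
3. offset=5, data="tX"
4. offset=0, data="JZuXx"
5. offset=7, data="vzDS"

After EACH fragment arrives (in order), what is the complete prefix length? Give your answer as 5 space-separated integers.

Fragment 1: offset=14 data="K" -> buffer=??????????????K -> prefix_len=0
Fragment 2: offset=11 data="FeJ" -> buffer=???????????FeJK -> prefix_len=0
Fragment 3: offset=5 data="tX" -> buffer=?????tX????FeJK -> prefix_len=0
Fragment 4: offset=0 data="JZuXx" -> buffer=JZuXxtX????FeJK -> prefix_len=7
Fragment 5: offset=7 data="vzDS" -> buffer=JZuXxtXvzDSFeJK -> prefix_len=15

Answer: 0 0 0 7 15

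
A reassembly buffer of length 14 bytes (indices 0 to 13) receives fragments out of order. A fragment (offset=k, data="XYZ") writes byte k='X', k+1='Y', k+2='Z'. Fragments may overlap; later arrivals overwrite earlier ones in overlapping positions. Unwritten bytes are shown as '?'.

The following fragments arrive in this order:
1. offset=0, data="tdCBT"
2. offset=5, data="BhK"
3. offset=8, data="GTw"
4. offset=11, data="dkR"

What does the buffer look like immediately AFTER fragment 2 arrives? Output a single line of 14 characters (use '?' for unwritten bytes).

Fragment 1: offset=0 data="tdCBT" -> buffer=tdCBT?????????
Fragment 2: offset=5 data="BhK" -> buffer=tdCBTBhK??????

Answer: tdCBTBhK??????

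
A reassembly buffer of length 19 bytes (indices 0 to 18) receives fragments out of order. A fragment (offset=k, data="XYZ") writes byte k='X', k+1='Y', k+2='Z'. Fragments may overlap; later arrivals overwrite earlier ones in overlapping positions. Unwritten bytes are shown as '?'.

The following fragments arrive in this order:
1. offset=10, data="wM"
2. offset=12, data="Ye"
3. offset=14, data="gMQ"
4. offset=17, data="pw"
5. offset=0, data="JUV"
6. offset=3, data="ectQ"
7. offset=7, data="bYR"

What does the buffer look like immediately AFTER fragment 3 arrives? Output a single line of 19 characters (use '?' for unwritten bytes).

Answer: ??????????wMYegMQ??

Derivation:
Fragment 1: offset=10 data="wM" -> buffer=??????????wM???????
Fragment 2: offset=12 data="Ye" -> buffer=??????????wMYe?????
Fragment 3: offset=14 data="gMQ" -> buffer=??????????wMYegMQ??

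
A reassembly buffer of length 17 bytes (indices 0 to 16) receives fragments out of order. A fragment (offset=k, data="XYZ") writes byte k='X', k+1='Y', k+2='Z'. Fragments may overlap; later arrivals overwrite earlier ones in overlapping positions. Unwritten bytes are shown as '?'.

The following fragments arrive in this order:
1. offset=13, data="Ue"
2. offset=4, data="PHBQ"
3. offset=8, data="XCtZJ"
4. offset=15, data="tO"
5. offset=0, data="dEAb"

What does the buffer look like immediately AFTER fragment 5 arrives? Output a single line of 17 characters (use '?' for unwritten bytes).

Fragment 1: offset=13 data="Ue" -> buffer=?????????????Ue??
Fragment 2: offset=4 data="PHBQ" -> buffer=????PHBQ?????Ue??
Fragment 3: offset=8 data="XCtZJ" -> buffer=????PHBQXCtZJUe??
Fragment 4: offset=15 data="tO" -> buffer=????PHBQXCtZJUetO
Fragment 5: offset=0 data="dEAb" -> buffer=dEAbPHBQXCtZJUetO

Answer: dEAbPHBQXCtZJUetO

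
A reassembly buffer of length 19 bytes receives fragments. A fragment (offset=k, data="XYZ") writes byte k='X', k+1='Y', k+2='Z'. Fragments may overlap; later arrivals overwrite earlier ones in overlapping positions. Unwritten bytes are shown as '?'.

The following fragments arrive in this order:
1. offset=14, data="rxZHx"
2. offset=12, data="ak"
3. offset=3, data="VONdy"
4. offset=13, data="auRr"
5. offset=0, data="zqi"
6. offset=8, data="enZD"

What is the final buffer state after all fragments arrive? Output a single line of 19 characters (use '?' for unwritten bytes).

Answer: zqiVONdyenZDaauRrHx

Derivation:
Fragment 1: offset=14 data="rxZHx" -> buffer=??????????????rxZHx
Fragment 2: offset=12 data="ak" -> buffer=????????????akrxZHx
Fragment 3: offset=3 data="VONdy" -> buffer=???VONdy????akrxZHx
Fragment 4: offset=13 data="auRr" -> buffer=???VONdy????aauRrHx
Fragment 5: offset=0 data="zqi" -> buffer=zqiVONdy????aauRrHx
Fragment 6: offset=8 data="enZD" -> buffer=zqiVONdyenZDaauRrHx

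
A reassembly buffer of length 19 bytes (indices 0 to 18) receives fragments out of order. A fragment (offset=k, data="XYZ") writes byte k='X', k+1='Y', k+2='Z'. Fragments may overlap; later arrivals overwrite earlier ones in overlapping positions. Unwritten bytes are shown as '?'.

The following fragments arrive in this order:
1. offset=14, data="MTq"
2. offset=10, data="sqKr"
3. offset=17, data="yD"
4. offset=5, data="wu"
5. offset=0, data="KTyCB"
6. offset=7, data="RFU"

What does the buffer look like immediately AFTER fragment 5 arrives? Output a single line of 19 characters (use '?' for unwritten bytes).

Answer: KTyCBwu???sqKrMTqyD

Derivation:
Fragment 1: offset=14 data="MTq" -> buffer=??????????????MTq??
Fragment 2: offset=10 data="sqKr" -> buffer=??????????sqKrMTq??
Fragment 3: offset=17 data="yD" -> buffer=??????????sqKrMTqyD
Fragment 4: offset=5 data="wu" -> buffer=?????wu???sqKrMTqyD
Fragment 5: offset=0 data="KTyCB" -> buffer=KTyCBwu???sqKrMTqyD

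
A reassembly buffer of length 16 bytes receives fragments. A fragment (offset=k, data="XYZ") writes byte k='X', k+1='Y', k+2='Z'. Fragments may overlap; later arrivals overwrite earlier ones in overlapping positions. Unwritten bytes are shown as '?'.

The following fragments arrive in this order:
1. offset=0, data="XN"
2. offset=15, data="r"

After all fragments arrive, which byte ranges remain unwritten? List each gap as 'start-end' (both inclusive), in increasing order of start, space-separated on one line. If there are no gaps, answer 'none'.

Answer: 2-14

Derivation:
Fragment 1: offset=0 len=2
Fragment 2: offset=15 len=1
Gaps: 2-14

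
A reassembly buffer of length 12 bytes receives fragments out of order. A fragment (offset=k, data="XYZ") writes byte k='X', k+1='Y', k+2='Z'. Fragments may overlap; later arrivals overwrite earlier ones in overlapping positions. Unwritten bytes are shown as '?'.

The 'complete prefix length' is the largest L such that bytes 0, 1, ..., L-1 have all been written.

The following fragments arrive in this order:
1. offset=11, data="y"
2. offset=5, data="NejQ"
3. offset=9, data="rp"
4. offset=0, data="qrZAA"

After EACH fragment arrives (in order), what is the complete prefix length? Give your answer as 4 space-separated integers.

Fragment 1: offset=11 data="y" -> buffer=???????????y -> prefix_len=0
Fragment 2: offset=5 data="NejQ" -> buffer=?????NejQ??y -> prefix_len=0
Fragment 3: offset=9 data="rp" -> buffer=?????NejQrpy -> prefix_len=0
Fragment 4: offset=0 data="qrZAA" -> buffer=qrZAANejQrpy -> prefix_len=12

Answer: 0 0 0 12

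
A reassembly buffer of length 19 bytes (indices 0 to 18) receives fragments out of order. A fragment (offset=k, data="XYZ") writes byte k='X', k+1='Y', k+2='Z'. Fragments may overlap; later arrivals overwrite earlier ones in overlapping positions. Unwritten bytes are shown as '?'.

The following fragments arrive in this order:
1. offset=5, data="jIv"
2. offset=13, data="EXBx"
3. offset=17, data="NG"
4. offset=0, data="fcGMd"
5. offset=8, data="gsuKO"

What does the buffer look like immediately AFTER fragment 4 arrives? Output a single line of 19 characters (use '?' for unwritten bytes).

Fragment 1: offset=5 data="jIv" -> buffer=?????jIv???????????
Fragment 2: offset=13 data="EXBx" -> buffer=?????jIv?????EXBx??
Fragment 3: offset=17 data="NG" -> buffer=?????jIv?????EXBxNG
Fragment 4: offset=0 data="fcGMd" -> buffer=fcGMdjIv?????EXBxNG

Answer: fcGMdjIv?????EXBxNG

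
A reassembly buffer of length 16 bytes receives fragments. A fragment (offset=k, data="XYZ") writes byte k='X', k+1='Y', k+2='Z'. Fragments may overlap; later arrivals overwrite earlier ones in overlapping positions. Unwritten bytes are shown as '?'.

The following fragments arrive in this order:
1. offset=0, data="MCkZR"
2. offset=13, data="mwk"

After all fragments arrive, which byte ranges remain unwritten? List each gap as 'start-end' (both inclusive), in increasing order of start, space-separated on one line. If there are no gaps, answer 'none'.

Answer: 5-12

Derivation:
Fragment 1: offset=0 len=5
Fragment 2: offset=13 len=3
Gaps: 5-12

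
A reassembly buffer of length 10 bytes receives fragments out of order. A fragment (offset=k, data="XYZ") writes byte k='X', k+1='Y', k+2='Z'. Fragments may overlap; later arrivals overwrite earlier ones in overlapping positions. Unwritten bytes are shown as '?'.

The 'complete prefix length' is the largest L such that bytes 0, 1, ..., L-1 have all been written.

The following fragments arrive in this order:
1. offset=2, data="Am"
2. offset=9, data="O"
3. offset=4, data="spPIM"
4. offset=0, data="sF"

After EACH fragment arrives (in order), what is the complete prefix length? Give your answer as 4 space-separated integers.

Fragment 1: offset=2 data="Am" -> buffer=??Am?????? -> prefix_len=0
Fragment 2: offset=9 data="O" -> buffer=??Am?????O -> prefix_len=0
Fragment 3: offset=4 data="spPIM" -> buffer=??AmspPIMO -> prefix_len=0
Fragment 4: offset=0 data="sF" -> buffer=sFAmspPIMO -> prefix_len=10

Answer: 0 0 0 10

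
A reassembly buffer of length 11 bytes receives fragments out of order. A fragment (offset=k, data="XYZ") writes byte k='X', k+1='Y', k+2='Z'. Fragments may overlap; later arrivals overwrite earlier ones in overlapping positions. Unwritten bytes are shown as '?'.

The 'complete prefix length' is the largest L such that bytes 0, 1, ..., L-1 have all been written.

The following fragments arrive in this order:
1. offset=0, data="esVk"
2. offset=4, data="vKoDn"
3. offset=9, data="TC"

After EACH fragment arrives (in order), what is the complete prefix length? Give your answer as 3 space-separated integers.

Fragment 1: offset=0 data="esVk" -> buffer=esVk??????? -> prefix_len=4
Fragment 2: offset=4 data="vKoDn" -> buffer=esVkvKoDn?? -> prefix_len=9
Fragment 3: offset=9 data="TC" -> buffer=esVkvKoDnTC -> prefix_len=11

Answer: 4 9 11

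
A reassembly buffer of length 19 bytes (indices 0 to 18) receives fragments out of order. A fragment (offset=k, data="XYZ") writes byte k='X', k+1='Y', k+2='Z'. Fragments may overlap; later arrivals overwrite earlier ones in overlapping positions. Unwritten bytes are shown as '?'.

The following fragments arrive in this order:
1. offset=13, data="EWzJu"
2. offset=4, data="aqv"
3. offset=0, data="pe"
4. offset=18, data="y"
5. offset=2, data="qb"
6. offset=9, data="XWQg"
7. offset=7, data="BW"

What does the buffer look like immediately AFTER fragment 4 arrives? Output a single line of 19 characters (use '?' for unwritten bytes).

Fragment 1: offset=13 data="EWzJu" -> buffer=?????????????EWzJu?
Fragment 2: offset=4 data="aqv" -> buffer=????aqv??????EWzJu?
Fragment 3: offset=0 data="pe" -> buffer=pe??aqv??????EWzJu?
Fragment 4: offset=18 data="y" -> buffer=pe??aqv??????EWzJuy

Answer: pe??aqv??????EWzJuy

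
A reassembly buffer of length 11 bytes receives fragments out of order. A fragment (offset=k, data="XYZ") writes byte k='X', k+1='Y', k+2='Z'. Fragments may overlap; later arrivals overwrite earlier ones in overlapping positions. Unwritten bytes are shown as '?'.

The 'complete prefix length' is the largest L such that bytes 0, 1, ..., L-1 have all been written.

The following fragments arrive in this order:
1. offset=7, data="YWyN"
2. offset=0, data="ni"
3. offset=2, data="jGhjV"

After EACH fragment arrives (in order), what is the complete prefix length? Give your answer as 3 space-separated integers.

Answer: 0 2 11

Derivation:
Fragment 1: offset=7 data="YWyN" -> buffer=???????YWyN -> prefix_len=0
Fragment 2: offset=0 data="ni" -> buffer=ni?????YWyN -> prefix_len=2
Fragment 3: offset=2 data="jGhjV" -> buffer=nijGhjVYWyN -> prefix_len=11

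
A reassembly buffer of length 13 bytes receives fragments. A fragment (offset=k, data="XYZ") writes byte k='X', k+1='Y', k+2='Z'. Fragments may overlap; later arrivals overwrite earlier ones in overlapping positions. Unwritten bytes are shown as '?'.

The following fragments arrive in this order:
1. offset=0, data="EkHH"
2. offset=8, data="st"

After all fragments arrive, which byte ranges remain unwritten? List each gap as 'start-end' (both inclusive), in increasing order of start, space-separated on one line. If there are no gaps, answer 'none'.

Fragment 1: offset=0 len=4
Fragment 2: offset=8 len=2
Gaps: 4-7 10-12

Answer: 4-7 10-12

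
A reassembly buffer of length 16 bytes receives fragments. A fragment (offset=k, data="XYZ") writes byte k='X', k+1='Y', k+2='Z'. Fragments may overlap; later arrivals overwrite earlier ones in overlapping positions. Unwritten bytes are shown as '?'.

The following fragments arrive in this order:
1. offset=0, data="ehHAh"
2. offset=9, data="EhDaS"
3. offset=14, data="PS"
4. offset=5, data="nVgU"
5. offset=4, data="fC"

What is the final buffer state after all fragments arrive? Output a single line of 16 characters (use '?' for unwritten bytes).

Answer: ehHAfCVgUEhDaSPS

Derivation:
Fragment 1: offset=0 data="ehHAh" -> buffer=ehHAh???????????
Fragment 2: offset=9 data="EhDaS" -> buffer=ehHAh????EhDaS??
Fragment 3: offset=14 data="PS" -> buffer=ehHAh????EhDaSPS
Fragment 4: offset=5 data="nVgU" -> buffer=ehHAhnVgUEhDaSPS
Fragment 5: offset=4 data="fC" -> buffer=ehHAfCVgUEhDaSPS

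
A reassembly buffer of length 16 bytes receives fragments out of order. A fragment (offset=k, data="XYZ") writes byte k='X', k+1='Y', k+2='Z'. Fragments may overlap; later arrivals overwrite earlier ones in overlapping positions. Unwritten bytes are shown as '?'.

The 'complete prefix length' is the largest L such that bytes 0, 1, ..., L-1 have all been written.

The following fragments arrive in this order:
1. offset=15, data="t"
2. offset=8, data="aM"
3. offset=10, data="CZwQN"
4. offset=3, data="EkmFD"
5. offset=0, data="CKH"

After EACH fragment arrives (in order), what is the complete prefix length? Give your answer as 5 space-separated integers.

Fragment 1: offset=15 data="t" -> buffer=???????????????t -> prefix_len=0
Fragment 2: offset=8 data="aM" -> buffer=????????aM?????t -> prefix_len=0
Fragment 3: offset=10 data="CZwQN" -> buffer=????????aMCZwQNt -> prefix_len=0
Fragment 4: offset=3 data="EkmFD" -> buffer=???EkmFDaMCZwQNt -> prefix_len=0
Fragment 5: offset=0 data="CKH" -> buffer=CKHEkmFDaMCZwQNt -> prefix_len=16

Answer: 0 0 0 0 16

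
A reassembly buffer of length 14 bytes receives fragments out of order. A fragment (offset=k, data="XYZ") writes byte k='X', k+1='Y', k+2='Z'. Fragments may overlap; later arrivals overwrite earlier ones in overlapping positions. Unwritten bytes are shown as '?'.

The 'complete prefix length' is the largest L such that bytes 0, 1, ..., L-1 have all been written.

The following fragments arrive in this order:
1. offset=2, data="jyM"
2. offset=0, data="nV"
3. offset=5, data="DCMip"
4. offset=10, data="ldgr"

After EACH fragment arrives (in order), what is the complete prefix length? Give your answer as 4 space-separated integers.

Fragment 1: offset=2 data="jyM" -> buffer=??jyM????????? -> prefix_len=0
Fragment 2: offset=0 data="nV" -> buffer=nVjyM????????? -> prefix_len=5
Fragment 3: offset=5 data="DCMip" -> buffer=nVjyMDCMip???? -> prefix_len=10
Fragment 4: offset=10 data="ldgr" -> buffer=nVjyMDCMipldgr -> prefix_len=14

Answer: 0 5 10 14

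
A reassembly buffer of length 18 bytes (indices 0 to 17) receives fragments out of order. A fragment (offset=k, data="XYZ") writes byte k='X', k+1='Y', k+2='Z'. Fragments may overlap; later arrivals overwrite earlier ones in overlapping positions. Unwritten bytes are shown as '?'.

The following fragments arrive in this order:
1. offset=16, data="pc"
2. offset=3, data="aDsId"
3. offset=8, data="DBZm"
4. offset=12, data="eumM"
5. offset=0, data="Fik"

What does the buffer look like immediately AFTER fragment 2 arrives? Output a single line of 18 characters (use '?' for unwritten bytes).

Fragment 1: offset=16 data="pc" -> buffer=????????????????pc
Fragment 2: offset=3 data="aDsId" -> buffer=???aDsId????????pc

Answer: ???aDsId????????pc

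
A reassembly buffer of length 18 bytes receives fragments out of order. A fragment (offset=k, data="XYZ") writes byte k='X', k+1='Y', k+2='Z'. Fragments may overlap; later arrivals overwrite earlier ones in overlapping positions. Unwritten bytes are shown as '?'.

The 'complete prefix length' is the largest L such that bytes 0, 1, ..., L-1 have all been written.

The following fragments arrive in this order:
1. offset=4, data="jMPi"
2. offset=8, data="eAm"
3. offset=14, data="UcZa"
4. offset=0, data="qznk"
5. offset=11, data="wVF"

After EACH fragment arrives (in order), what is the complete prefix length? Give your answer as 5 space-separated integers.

Answer: 0 0 0 11 18

Derivation:
Fragment 1: offset=4 data="jMPi" -> buffer=????jMPi?????????? -> prefix_len=0
Fragment 2: offset=8 data="eAm" -> buffer=????jMPieAm??????? -> prefix_len=0
Fragment 3: offset=14 data="UcZa" -> buffer=????jMPieAm???UcZa -> prefix_len=0
Fragment 4: offset=0 data="qznk" -> buffer=qznkjMPieAm???UcZa -> prefix_len=11
Fragment 5: offset=11 data="wVF" -> buffer=qznkjMPieAmwVFUcZa -> prefix_len=18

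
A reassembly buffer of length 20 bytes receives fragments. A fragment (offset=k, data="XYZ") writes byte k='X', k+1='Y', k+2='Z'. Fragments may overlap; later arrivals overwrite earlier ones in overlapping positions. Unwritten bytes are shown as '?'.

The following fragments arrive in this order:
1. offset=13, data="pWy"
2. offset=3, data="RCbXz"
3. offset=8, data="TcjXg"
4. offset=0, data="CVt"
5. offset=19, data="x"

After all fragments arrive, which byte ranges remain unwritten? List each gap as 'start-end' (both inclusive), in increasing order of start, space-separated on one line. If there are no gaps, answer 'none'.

Answer: 16-18

Derivation:
Fragment 1: offset=13 len=3
Fragment 2: offset=3 len=5
Fragment 3: offset=8 len=5
Fragment 4: offset=0 len=3
Fragment 5: offset=19 len=1
Gaps: 16-18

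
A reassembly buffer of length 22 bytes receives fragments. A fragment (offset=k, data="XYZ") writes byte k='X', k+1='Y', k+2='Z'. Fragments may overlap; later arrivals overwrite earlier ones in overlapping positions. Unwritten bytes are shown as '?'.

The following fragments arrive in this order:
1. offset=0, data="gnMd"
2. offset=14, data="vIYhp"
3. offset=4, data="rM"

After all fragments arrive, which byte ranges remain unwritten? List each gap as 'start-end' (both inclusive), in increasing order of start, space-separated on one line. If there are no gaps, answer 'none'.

Fragment 1: offset=0 len=4
Fragment 2: offset=14 len=5
Fragment 3: offset=4 len=2
Gaps: 6-13 19-21

Answer: 6-13 19-21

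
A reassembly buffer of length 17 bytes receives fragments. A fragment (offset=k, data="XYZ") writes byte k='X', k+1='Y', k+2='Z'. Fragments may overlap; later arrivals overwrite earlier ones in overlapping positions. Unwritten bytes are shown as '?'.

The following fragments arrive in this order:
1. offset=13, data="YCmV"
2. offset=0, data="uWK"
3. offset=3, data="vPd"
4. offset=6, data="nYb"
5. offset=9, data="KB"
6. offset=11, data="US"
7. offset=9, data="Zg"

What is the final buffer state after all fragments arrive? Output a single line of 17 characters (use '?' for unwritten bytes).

Fragment 1: offset=13 data="YCmV" -> buffer=?????????????YCmV
Fragment 2: offset=0 data="uWK" -> buffer=uWK??????????YCmV
Fragment 3: offset=3 data="vPd" -> buffer=uWKvPd???????YCmV
Fragment 4: offset=6 data="nYb" -> buffer=uWKvPdnYb????YCmV
Fragment 5: offset=9 data="KB" -> buffer=uWKvPdnYbKB??YCmV
Fragment 6: offset=11 data="US" -> buffer=uWKvPdnYbKBUSYCmV
Fragment 7: offset=9 data="Zg" -> buffer=uWKvPdnYbZgUSYCmV

Answer: uWKvPdnYbZgUSYCmV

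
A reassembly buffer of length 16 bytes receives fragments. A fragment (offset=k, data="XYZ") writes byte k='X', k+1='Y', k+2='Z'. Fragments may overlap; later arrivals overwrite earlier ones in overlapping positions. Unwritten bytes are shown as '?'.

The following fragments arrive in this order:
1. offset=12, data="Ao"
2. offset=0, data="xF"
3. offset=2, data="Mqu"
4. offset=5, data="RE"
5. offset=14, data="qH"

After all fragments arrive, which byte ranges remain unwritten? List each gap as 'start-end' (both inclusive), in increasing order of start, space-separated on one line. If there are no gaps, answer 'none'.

Answer: 7-11

Derivation:
Fragment 1: offset=12 len=2
Fragment 2: offset=0 len=2
Fragment 3: offset=2 len=3
Fragment 4: offset=5 len=2
Fragment 5: offset=14 len=2
Gaps: 7-11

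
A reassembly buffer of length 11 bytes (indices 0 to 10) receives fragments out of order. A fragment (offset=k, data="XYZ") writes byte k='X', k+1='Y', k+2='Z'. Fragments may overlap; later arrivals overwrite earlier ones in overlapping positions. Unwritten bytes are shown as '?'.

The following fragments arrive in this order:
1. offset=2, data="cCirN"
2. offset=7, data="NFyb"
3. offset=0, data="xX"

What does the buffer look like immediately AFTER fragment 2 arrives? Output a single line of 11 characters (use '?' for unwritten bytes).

Fragment 1: offset=2 data="cCirN" -> buffer=??cCirN????
Fragment 2: offset=7 data="NFyb" -> buffer=??cCirNNFyb

Answer: ??cCirNNFyb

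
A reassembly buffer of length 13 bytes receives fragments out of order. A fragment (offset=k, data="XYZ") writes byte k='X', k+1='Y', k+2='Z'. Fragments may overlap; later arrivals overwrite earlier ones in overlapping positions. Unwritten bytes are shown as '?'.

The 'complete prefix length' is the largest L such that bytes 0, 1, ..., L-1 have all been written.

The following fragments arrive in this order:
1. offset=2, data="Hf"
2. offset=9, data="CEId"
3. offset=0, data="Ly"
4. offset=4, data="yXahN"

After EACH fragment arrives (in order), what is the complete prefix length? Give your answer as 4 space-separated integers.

Fragment 1: offset=2 data="Hf" -> buffer=??Hf????????? -> prefix_len=0
Fragment 2: offset=9 data="CEId" -> buffer=??Hf?????CEId -> prefix_len=0
Fragment 3: offset=0 data="Ly" -> buffer=LyHf?????CEId -> prefix_len=4
Fragment 4: offset=4 data="yXahN" -> buffer=LyHfyXahNCEId -> prefix_len=13

Answer: 0 0 4 13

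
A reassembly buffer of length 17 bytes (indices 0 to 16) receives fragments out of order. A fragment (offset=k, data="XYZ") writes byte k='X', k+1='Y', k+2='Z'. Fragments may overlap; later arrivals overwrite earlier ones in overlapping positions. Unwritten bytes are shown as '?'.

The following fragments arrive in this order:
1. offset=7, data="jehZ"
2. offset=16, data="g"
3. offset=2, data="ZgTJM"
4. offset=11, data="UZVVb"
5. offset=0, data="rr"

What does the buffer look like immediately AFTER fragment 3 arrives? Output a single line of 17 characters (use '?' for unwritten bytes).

Fragment 1: offset=7 data="jehZ" -> buffer=???????jehZ??????
Fragment 2: offset=16 data="g" -> buffer=???????jehZ?????g
Fragment 3: offset=2 data="ZgTJM" -> buffer=??ZgTJMjehZ?????g

Answer: ??ZgTJMjehZ?????g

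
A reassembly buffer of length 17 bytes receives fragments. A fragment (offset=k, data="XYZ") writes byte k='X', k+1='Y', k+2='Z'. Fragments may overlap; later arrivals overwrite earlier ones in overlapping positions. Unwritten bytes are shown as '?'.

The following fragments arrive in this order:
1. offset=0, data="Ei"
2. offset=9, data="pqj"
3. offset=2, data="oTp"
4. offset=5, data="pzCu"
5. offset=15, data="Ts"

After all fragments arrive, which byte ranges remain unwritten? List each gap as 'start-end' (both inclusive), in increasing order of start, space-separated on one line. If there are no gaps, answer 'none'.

Answer: 12-14

Derivation:
Fragment 1: offset=0 len=2
Fragment 2: offset=9 len=3
Fragment 3: offset=2 len=3
Fragment 4: offset=5 len=4
Fragment 5: offset=15 len=2
Gaps: 12-14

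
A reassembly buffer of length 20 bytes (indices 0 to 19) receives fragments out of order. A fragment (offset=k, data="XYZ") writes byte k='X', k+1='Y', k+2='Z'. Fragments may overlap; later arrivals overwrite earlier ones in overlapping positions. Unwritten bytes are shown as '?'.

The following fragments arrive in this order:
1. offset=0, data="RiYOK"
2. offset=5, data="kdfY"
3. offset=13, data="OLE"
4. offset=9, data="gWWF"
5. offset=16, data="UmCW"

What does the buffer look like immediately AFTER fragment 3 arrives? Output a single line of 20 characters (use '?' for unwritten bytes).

Fragment 1: offset=0 data="RiYOK" -> buffer=RiYOK???????????????
Fragment 2: offset=5 data="kdfY" -> buffer=RiYOKkdfY???????????
Fragment 3: offset=13 data="OLE" -> buffer=RiYOKkdfY????OLE????

Answer: RiYOKkdfY????OLE????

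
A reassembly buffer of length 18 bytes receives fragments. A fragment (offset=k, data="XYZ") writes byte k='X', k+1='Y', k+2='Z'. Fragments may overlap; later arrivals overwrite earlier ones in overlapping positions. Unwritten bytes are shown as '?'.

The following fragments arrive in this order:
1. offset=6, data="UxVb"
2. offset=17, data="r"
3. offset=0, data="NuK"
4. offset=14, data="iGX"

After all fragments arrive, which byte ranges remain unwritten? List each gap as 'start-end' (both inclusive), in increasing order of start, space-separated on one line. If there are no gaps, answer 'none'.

Fragment 1: offset=6 len=4
Fragment 2: offset=17 len=1
Fragment 3: offset=0 len=3
Fragment 4: offset=14 len=3
Gaps: 3-5 10-13

Answer: 3-5 10-13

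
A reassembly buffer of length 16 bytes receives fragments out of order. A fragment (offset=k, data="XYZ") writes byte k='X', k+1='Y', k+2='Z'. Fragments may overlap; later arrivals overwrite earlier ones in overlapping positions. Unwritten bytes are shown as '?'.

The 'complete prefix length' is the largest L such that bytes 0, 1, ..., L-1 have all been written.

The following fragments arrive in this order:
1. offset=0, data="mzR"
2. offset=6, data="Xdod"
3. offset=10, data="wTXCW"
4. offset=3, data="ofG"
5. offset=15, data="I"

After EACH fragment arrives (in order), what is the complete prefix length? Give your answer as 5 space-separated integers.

Answer: 3 3 3 15 16

Derivation:
Fragment 1: offset=0 data="mzR" -> buffer=mzR????????????? -> prefix_len=3
Fragment 2: offset=6 data="Xdod" -> buffer=mzR???Xdod?????? -> prefix_len=3
Fragment 3: offset=10 data="wTXCW" -> buffer=mzR???XdodwTXCW? -> prefix_len=3
Fragment 4: offset=3 data="ofG" -> buffer=mzRofGXdodwTXCW? -> prefix_len=15
Fragment 5: offset=15 data="I" -> buffer=mzRofGXdodwTXCWI -> prefix_len=16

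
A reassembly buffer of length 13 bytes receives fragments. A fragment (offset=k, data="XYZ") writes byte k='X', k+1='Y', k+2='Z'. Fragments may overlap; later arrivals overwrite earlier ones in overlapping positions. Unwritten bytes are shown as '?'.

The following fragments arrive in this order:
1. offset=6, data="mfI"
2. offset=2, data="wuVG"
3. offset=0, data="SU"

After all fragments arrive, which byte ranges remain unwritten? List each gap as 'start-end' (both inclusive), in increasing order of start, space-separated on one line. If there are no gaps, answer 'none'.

Fragment 1: offset=6 len=3
Fragment 2: offset=2 len=4
Fragment 3: offset=0 len=2
Gaps: 9-12

Answer: 9-12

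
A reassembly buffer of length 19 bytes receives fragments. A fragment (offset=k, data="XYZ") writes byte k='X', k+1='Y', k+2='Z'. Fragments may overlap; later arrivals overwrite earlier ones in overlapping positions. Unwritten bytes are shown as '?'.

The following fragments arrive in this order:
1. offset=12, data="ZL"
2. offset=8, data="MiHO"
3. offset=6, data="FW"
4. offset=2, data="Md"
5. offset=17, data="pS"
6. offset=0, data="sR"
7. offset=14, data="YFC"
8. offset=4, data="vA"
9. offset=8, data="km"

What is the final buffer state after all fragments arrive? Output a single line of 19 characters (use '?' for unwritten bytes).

Answer: sRMdvAFWkmHOZLYFCpS

Derivation:
Fragment 1: offset=12 data="ZL" -> buffer=????????????ZL?????
Fragment 2: offset=8 data="MiHO" -> buffer=????????MiHOZL?????
Fragment 3: offset=6 data="FW" -> buffer=??????FWMiHOZL?????
Fragment 4: offset=2 data="Md" -> buffer=??Md??FWMiHOZL?????
Fragment 5: offset=17 data="pS" -> buffer=??Md??FWMiHOZL???pS
Fragment 6: offset=0 data="sR" -> buffer=sRMd??FWMiHOZL???pS
Fragment 7: offset=14 data="YFC" -> buffer=sRMd??FWMiHOZLYFCpS
Fragment 8: offset=4 data="vA" -> buffer=sRMdvAFWMiHOZLYFCpS
Fragment 9: offset=8 data="km" -> buffer=sRMdvAFWkmHOZLYFCpS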